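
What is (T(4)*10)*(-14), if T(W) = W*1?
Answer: -560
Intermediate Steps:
T(W) = W
(T(4)*10)*(-14) = (4*10)*(-14) = 40*(-14) = -560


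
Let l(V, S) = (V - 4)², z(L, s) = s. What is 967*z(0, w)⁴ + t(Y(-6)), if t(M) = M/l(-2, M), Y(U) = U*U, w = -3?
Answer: 78328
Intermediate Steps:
l(V, S) = (-4 + V)²
Y(U) = U²
t(M) = M/36 (t(M) = M/((-4 - 2)²) = M/((-6)²) = M/36)
967*z(0, w)⁴ + t(Y(-6)) = 967*(-3)⁴ + (1/36)*(-6)² = 967*81 + (1/36)*36 = 78327 + 1 = 78328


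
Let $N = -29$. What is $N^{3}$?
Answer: $-24389$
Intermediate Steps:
$N^{3} = \left(-29\right)^{3} = -24389$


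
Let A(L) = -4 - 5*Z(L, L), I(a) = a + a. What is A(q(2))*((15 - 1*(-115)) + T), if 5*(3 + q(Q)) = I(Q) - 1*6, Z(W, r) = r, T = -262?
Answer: -1716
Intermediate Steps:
I(a) = 2*a
q(Q) = -21/5 + 2*Q/5 (q(Q) = -3 + (2*Q - 1*6)/5 = -3 + (2*Q - 6)/5 = -3 + (-6 + 2*Q)/5 = -3 + (-6/5 + 2*Q/5) = -21/5 + 2*Q/5)
A(L) = -4 - 5*L
A(q(2))*((15 - 1*(-115)) + T) = (-4 - 5*(-21/5 + (⅖)*2))*((15 - 1*(-115)) - 262) = (-4 - 5*(-21/5 + ⅘))*((15 + 115) - 262) = (-4 - 5*(-17/5))*(130 - 262) = (-4 + 17)*(-132) = 13*(-132) = -1716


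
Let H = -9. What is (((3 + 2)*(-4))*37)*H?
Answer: 6660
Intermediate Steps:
(((3 + 2)*(-4))*37)*H = (((3 + 2)*(-4))*37)*(-9) = ((5*(-4))*37)*(-9) = -20*37*(-9) = -740*(-9) = 6660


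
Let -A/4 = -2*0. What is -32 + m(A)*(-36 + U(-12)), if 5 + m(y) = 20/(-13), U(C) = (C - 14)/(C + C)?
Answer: 30623/156 ≈ 196.30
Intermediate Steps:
U(C) = (-14 + C)/(2*C) (U(C) = (-14 + C)/((2*C)) = (-14 + C)*(1/(2*C)) = (-14 + C)/(2*C))
A = 0 (A = -(-8)*0 = -4*0 = 0)
m(y) = -85/13 (m(y) = -5 + 20/(-13) = -5 + 20*(-1/13) = -5 - 20/13 = -85/13)
-32 + m(A)*(-36 + U(-12)) = -32 - 85*(-36 + (1/2)*(-14 - 12)/(-12))/13 = -32 - 85*(-36 + (1/2)*(-1/12)*(-26))/13 = -32 - 85*(-36 + 13/12)/13 = -32 - 85/13*(-419/12) = -32 + 35615/156 = 30623/156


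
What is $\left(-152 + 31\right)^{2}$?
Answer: $14641$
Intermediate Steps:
$\left(-152 + 31\right)^{2} = \left(-121\right)^{2} = 14641$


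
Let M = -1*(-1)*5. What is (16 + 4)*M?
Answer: 100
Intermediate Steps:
M = 5 (M = 1*5 = 5)
(16 + 4)*M = (16 + 4)*5 = 20*5 = 100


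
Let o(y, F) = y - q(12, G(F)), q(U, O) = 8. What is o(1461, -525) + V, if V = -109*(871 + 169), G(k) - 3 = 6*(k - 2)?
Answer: -111907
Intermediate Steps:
G(k) = -9 + 6*k (G(k) = 3 + 6*(k - 2) = 3 + 6*(-2 + k) = 3 + (-12 + 6*k) = -9 + 6*k)
o(y, F) = -8 + y (o(y, F) = y - 1*8 = y - 8 = -8 + y)
V = -113360 (V = -109*1040 = -113360)
o(1461, -525) + V = (-8 + 1461) - 113360 = 1453 - 113360 = -111907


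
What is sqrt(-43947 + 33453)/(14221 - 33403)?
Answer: -I*sqrt(1166)/6394 ≈ -0.0053404*I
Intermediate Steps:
sqrt(-43947 + 33453)/(14221 - 33403) = sqrt(-10494)/(-19182) = (3*I*sqrt(1166))*(-1/19182) = -I*sqrt(1166)/6394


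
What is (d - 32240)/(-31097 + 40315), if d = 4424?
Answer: -13908/4609 ≈ -3.0176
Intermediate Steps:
(d - 32240)/(-31097 + 40315) = (4424 - 32240)/(-31097 + 40315) = -27816/9218 = -27816*1/9218 = -13908/4609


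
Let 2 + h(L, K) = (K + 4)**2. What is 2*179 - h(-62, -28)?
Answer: -216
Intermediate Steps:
h(L, K) = -2 + (4 + K)**2 (h(L, K) = -2 + (K + 4)**2 = -2 + (4 + K)**2)
2*179 - h(-62, -28) = 2*179 - (-2 + (4 - 28)**2) = 358 - (-2 + (-24)**2) = 358 - (-2 + 576) = 358 - 1*574 = 358 - 574 = -216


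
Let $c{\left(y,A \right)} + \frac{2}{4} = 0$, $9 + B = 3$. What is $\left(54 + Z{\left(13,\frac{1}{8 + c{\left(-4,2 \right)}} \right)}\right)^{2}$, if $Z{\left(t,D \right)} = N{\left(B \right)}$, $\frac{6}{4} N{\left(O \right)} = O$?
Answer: $2500$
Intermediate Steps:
$B = -6$ ($B = -9 + 3 = -6$)
$c{\left(y,A \right)} = - \frac{1}{2}$ ($c{\left(y,A \right)} = - \frac{1}{2} + 0 = - \frac{1}{2}$)
$N{\left(O \right)} = \frac{2 O}{3}$
$Z{\left(t,D \right)} = -4$ ($Z{\left(t,D \right)} = \frac{2}{3} \left(-6\right) = -4$)
$\left(54 + Z{\left(13,\frac{1}{8 + c{\left(-4,2 \right)}} \right)}\right)^{2} = \left(54 - 4\right)^{2} = 50^{2} = 2500$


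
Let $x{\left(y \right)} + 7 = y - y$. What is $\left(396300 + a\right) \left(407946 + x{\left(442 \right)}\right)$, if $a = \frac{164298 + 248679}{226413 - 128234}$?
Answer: $\frac{15872396842424703}{98179} \approx 1.6167 \cdot 10^{11}$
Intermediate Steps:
$a = \frac{412977}{98179} \approx 4.2064$
$x{\left(y \right)} = -7$ ($x{\left(y \right)} = -7 + \left(y - y\right) = -7 + 0 = -7$)
$\left(396300 + a\right) \left(407946 + x{\left(442 \right)}\right) = \left(396300 + \frac{412977}{98179}\right) \left(407946 - 7\right) = \frac{38908750677}{98179} \cdot 407939 = \frac{15872396842424703}{98179}$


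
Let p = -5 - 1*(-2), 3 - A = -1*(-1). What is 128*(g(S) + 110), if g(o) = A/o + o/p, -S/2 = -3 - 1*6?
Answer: 119936/9 ≈ 13326.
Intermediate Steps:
S = 18 (S = -2*(-3 - 1*6) = -2*(-3 - 6) = -2*(-9) = 18)
A = 2 (A = 3 - (-1)*(-1) = 3 - 1*1 = 3 - 1 = 2)
p = -3 (p = -5 + 2 = -3)
g(o) = 2/o - o/3 (g(o) = 2/o + o/(-3) = 2/o + o*(-⅓) = 2/o - o/3)
128*(g(S) + 110) = 128*((2/18 - ⅓*18) + 110) = 128*((2*(1/18) - 6) + 110) = 128*((⅑ - 6) + 110) = 128*(-53/9 + 110) = 128*(937/9) = 119936/9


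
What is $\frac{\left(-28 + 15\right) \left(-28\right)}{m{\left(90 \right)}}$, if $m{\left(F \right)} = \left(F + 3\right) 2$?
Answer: $\frac{182}{93} \approx 1.957$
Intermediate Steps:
$m{\left(F \right)} = 6 + 2 F$ ($m{\left(F \right)} = \left(3 + F\right) 2 = 6 + 2 F$)
$\frac{\left(-28 + 15\right) \left(-28\right)}{m{\left(90 \right)}} = \frac{\left(-28 + 15\right) \left(-28\right)}{6 + 2 \cdot 90} = \frac{\left(-13\right) \left(-28\right)}{6 + 180} = \frac{364}{186} = 364 \cdot \frac{1}{186} = \frac{182}{93}$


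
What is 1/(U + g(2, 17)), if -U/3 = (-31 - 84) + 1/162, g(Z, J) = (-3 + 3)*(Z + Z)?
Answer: 54/18629 ≈ 0.0028987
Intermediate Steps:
g(Z, J) = 0 (g(Z, J) = 0*(2*Z) = 0)
U = 18629/54 (U = -3*((-31 - 84) + 1/162) = -3*(-115 + 1/162) = -3*(-18629/162) = 18629/54 ≈ 344.98)
1/(U + g(2, 17)) = 1/(18629/54 + 0) = 1/(18629/54) = 54/18629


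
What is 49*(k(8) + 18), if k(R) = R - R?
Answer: 882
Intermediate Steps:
k(R) = 0
49*(k(8) + 18) = 49*(0 + 18) = 49*18 = 882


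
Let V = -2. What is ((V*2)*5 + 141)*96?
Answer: 11616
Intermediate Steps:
((V*2)*5 + 141)*96 = (-2*2*5 + 141)*96 = (-4*5 + 141)*96 = (-20 + 141)*96 = 121*96 = 11616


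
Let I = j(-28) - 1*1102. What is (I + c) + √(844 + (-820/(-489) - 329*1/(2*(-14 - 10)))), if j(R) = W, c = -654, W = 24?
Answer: -1732 + √362414363/652 ≈ -1702.8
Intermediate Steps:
j(R) = 24
I = -1078 (I = 24 - 1*1102 = 24 - 1102 = -1078)
(I + c) + √(844 + (-820/(-489) - 329*1/(2*(-14 - 10)))) = (-1078 - 654) + √(844 + (-820/(-489) - 329*1/(2*(-14 - 10)))) = -1732 + √(844 + (-820*(-1/489) - 329/(2*(-24)))) = -1732 + √(844 + (820/489 - 329/(-48))) = -1732 + √(844 + (820/489 - 329*(-1/48))) = -1732 + √(844 + (820/489 + 329/48)) = -1732 + √(844 + 22249/2608) = -1732 + √(2223401/2608) = -1732 + √362414363/652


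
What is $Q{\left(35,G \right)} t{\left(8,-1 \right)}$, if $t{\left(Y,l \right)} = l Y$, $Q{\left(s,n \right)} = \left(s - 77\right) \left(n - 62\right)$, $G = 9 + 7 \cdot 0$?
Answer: $-17808$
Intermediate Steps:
$G = 9$ ($G = 9 + 0 = 9$)
$Q{\left(s,n \right)} = \left(-77 + s\right) \left(-62 + n\right)$
$t{\left(Y,l \right)} = Y l$
$Q{\left(35,G \right)} t{\left(8,-1 \right)} = \left(4774 - 693 - 2170 + 9 \cdot 35\right) 8 \left(-1\right) = \left(4774 - 693 - 2170 + 315\right) \left(-8\right) = 2226 \left(-8\right) = -17808$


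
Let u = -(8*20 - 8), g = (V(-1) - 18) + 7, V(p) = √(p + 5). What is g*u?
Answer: 1368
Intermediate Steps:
V(p) = √(5 + p)
g = -9 (g = (√(5 - 1) - 18) + 7 = (√4 - 18) + 7 = (2 - 18) + 7 = -16 + 7 = -9)
u = -152 (u = -(160 - 8) = -1*152 = -152)
g*u = -9*(-152) = 1368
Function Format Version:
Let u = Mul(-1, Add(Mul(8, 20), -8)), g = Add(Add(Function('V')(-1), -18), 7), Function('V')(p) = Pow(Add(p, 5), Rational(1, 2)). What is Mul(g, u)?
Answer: 1368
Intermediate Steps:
Function('V')(p) = Pow(Add(5, p), Rational(1, 2))
g = -9 (g = Add(Add(Pow(Add(5, -1), Rational(1, 2)), -18), 7) = Add(Add(Pow(4, Rational(1, 2)), -18), 7) = Add(Add(2, -18), 7) = Add(-16, 7) = -9)
u = -152 (u = Mul(-1, Add(160, -8)) = Mul(-1, 152) = -152)
Mul(g, u) = Mul(-9, -152) = 1368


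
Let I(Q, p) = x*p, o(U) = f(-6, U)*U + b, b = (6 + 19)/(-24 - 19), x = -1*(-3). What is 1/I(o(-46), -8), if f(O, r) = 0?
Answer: -1/24 ≈ -0.041667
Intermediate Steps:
x = 3
b = -25/43 (b = 25/(-43) = 25*(-1/43) = -25/43 ≈ -0.58140)
o(U) = -25/43 (o(U) = 0*U - 25/43 = 0 - 25/43 = -25/43)
I(Q, p) = 3*p
1/I(o(-46), -8) = 1/(3*(-8)) = 1/(-24) = -1/24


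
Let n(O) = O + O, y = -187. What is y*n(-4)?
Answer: 1496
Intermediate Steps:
n(O) = 2*O
y*n(-4) = -374*(-4) = -187*(-8) = 1496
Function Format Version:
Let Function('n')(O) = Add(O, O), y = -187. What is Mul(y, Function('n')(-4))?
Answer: 1496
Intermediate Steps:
Function('n')(O) = Mul(2, O)
Mul(y, Function('n')(-4)) = Mul(-187, Mul(2, -4)) = Mul(-187, -8) = 1496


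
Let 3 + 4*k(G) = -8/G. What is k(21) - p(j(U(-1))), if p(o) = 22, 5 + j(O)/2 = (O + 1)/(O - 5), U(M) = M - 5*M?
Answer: -1919/84 ≈ -22.845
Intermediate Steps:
U(M) = -4*M
j(O) = -10 + 2*(1 + O)/(-5 + O) (j(O) = -10 + 2*((O + 1)/(O - 5)) = -10 + 2*((1 + O)/(-5 + O)) = -10 + 2*(1 + O)/(-5 + O))
k(G) = -3/4 - 2/G (k(G) = -3/4 + (-8/G)/4 = -3/4 - 2/G)
k(21) - p(j(U(-1))) = (-3/4 - 2/21) - 1*22 = (-3/4 - 2*1/21) - 22 = (-3/4 - 2/21) - 22 = -71/84 - 22 = -1919/84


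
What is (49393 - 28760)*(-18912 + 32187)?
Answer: 273903075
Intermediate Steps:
(49393 - 28760)*(-18912 + 32187) = 20633*13275 = 273903075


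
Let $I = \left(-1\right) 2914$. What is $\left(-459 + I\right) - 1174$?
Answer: $-4547$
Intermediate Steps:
$I = -2914$
$\left(-459 + I\right) - 1174 = \left(-459 - 2914\right) - 1174 = -3373 - 1174 = -4547$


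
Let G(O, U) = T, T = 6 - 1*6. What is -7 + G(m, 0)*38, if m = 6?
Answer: -7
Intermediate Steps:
T = 0 (T = 6 - 6 = 0)
G(O, U) = 0
-7 + G(m, 0)*38 = -7 + 0*38 = -7 + 0 = -7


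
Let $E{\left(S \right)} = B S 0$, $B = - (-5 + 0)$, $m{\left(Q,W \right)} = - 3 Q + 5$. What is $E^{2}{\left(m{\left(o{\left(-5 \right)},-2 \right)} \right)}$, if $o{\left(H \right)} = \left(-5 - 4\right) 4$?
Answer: $0$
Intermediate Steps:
$o{\left(H \right)} = -36$ ($o{\left(H \right)} = \left(-9\right) 4 = -36$)
$m{\left(Q,W \right)} = 5 - 3 Q$
$B = 5$ ($B = \left(-1\right) \left(-5\right) = 5$)
$E{\left(S \right)} = 0$ ($E{\left(S \right)} = 5 S 0 = 0$)
$E^{2}{\left(m{\left(o{\left(-5 \right)},-2 \right)} \right)} = 0^{2} = 0$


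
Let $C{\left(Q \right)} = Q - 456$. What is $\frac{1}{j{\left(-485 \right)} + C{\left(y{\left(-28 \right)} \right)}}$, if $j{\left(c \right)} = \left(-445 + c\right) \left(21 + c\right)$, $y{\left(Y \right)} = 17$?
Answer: $\frac{1}{431081} \approx 2.3197 \cdot 10^{-6}$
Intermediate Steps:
$C{\left(Q \right)} = -456 + Q$ ($C{\left(Q \right)} = Q - 456 = -456 + Q$)
$\frac{1}{j{\left(-485 \right)} + C{\left(y{\left(-28 \right)} \right)}} = \frac{1}{\left(-9345 + \left(-485\right)^{2} - -205640\right) + \left(-456 + 17\right)} = \frac{1}{\left(-9345 + 235225 + 205640\right) - 439} = \frac{1}{431520 - 439} = \frac{1}{431081}$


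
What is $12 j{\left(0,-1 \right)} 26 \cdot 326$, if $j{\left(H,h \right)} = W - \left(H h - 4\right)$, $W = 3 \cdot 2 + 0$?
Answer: $1017120$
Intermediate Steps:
$W = 6$ ($W = 6 + 0 = 6$)
$j{\left(H,h \right)} = 10 - H h$ ($j{\left(H,h \right)} = 6 - \left(H h - 4\right) = 6 - \left(-4 + H h\right) = 10 - H h$)
$12 j{\left(0,-1 \right)} 26 \cdot 326 = 12 \left(10 - 0 \left(-1\right)\right) 26 \cdot 326 = 12 \left(10 + 0\right) 26 \cdot 326 = 12 \cdot 10 \cdot 26 \cdot 326 = 120 \cdot 26 \cdot 326 = 3120 \cdot 326 = 1017120$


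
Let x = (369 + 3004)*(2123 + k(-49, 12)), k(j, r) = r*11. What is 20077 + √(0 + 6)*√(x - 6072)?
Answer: 20077 + √45600258 ≈ 26830.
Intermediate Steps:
k(j, r) = 11*r
x = 7606115 (x = (369 + 3004)*(2123 + 11*12) = 3373*(2123 + 132) = 3373*2255 = 7606115)
20077 + √(0 + 6)*√(x - 6072) = 20077 + √(0 + 6)*√(7606115 - 6072) = 20077 + √6*√7600043 = 20077 + √45600258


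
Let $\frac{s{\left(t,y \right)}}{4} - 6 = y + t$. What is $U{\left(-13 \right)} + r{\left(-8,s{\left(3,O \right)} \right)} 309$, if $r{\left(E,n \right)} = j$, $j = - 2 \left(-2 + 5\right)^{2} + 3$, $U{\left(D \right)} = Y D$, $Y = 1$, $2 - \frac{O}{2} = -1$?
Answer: $-4648$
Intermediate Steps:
$O = 6$ ($O = 4 - -2 = 4 + 2 = 6$)
$s{\left(t,y \right)} = 24 + 4 t + 4 y$ ($s{\left(t,y \right)} = 24 + 4 \left(y + t\right) = 24 + 4 \left(t + y\right) = 24 + \left(4 t + 4 y\right) = 24 + 4 t + 4 y$)
$U{\left(D \right)} = D$ ($U{\left(D \right)} = 1 D = D$)
$j = -15$ ($j = - 2 \cdot 3^{2} + 3 = \left(-2\right) 9 + 3 = -18 + 3 = -15$)
$r{\left(E,n \right)} = -15$
$U{\left(-13 \right)} + r{\left(-8,s{\left(3,O \right)} \right)} 309 = -13 - 4635 = -4648$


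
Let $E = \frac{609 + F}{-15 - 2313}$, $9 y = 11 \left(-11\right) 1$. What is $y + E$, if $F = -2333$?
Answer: $- \frac{22181}{1746} \approx -12.704$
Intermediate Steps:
$y = - \frac{121}{9}$ ($y = \frac{11 \left(-11\right) 1}{9} = \frac{\left(-121\right) 1}{9} = \frac{1}{9} \left(-121\right) = - \frac{121}{9} \approx -13.444$)
$E = \frac{431}{582}$ ($E = \frac{609 - 2333}{-15 - 2313} = - \frac{1724}{-2328} = \left(-1724\right) \left(- \frac{1}{2328}\right) = \frac{431}{582} \approx 0.74055$)
$y + E = - \frac{121}{9} + \frac{431}{582} = - \frac{22181}{1746}$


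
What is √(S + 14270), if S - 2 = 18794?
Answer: 3*√3674 ≈ 181.84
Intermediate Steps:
S = 18796 (S = 2 + 18794 = 18796)
√(S + 14270) = √(18796 + 14270) = √33066 = 3*√3674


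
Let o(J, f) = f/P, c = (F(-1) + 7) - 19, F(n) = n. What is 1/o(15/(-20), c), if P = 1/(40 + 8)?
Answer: -1/624 ≈ -0.0016026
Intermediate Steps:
P = 1/48 ≈ 0.020833
c = -13 (c = (-1 + 7) - 19 = 6 - 19 = -13)
o(J, f) = 48*f (o(J, f) = f/(1/48) = f*48 = 48*f)
1/o(15/(-20), c) = 1/(48*(-13)) = 1/(-624) = -1/624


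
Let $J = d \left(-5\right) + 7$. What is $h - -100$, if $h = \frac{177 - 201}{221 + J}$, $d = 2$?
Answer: $\frac{10888}{109} \approx 99.89$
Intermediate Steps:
$J = -3$ ($J = 2 \left(-5\right) + 7 = -10 + 7 = -3$)
$h = - \frac{12}{109}$ ($h = \frac{177 - 201}{221 - 3} = - \frac{24}{218} = \left(-24\right) \frac{1}{218} = - \frac{12}{109} \approx -0.11009$)
$h - -100 = - \frac{12}{109} - -100 = - \frac{12}{109} + 100 = \frac{10888}{109}$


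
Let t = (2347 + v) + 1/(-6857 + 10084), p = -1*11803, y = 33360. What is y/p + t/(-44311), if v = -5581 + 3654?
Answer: -4786196765743/1687729819391 ≈ -2.8359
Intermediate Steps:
v = -1927
p = -11803
t = 1355341/3227 (t = (2347 - 1927) + 1/(-6857 + 10084) = 420 + 1/3227 = 1355341/3227 ≈ 420.00)
y/p + t/(-44311) = 33360/(-11803) + (1355341/3227)/(-44311) = 33360*(-1/11803) + (1355341/3227)*(-1/44311) = -33360/11803 - 1355341/142991597 = -4786196765743/1687729819391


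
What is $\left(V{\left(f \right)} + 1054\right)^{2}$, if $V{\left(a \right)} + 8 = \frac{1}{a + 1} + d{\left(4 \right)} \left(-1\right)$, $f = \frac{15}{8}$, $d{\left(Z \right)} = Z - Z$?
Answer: $\frac{579172356}{529} \approx 1.0948 \cdot 10^{6}$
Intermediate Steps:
$d{\left(Z \right)} = 0$
$f = \frac{15}{8}$ ($f = 15 \cdot \frac{1}{8} = \frac{15}{8} \approx 1.875$)
$V{\left(a \right)} = -8 + \frac{1}{1 + a}$ ($V{\left(a \right)} = -8 + \left(\frac{1}{a + 1} + 0 \left(-1\right)\right) = -8 + \left(\frac{1}{1 + a} + 0\right) = -8 + \frac{1}{1 + a}$)
$\left(V{\left(f \right)} + 1054\right)^{2} = \left(\frac{-7 - 15}{1 + \frac{15}{8}} + 1054\right)^{2} = \left(\frac{-7 - 15}{\frac{23}{8}} + 1054\right)^{2} = \left(\frac{8}{23} \left(-22\right) + 1054\right)^{2} = \left(- \frac{176}{23} + 1054\right)^{2} = \left(\frac{24066}{23}\right)^{2} = \frac{579172356}{529}$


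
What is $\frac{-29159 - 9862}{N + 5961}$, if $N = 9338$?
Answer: $- \frac{39021}{15299} \approx -2.5506$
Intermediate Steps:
$\frac{-29159 - 9862}{N + 5961} = \frac{-29159 - 9862}{9338 + 5961} = - \frac{39021}{15299}$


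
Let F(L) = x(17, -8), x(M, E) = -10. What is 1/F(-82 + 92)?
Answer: -1/10 ≈ -0.10000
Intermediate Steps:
F(L) = -10
1/F(-82 + 92) = 1/(-10) = -1/10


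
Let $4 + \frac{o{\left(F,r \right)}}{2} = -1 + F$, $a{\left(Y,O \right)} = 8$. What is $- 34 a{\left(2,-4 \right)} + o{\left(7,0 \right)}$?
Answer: $-268$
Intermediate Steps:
$o{\left(F,r \right)} = -10 + 2 F$ ($o{\left(F,r \right)} = -8 + 2 \left(-1 + F\right) = -8 + \left(-2 + 2 F\right) = -10 + 2 F$)
$- 34 a{\left(2,-4 \right)} + o{\left(7,0 \right)} = \left(-34\right) 8 + \left(-10 + 2 \cdot 7\right) = -272 + \left(-10 + 14\right) = -272 + 4 = -268$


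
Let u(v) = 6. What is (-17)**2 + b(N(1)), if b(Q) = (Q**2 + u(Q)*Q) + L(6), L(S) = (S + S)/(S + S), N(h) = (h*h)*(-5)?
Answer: 285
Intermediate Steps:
N(h) = -5*h**2 (N(h) = h**2*(-5) = -5*h**2)
L(S) = 1 (L(S) = (2*S)/((2*S)) = (2*S)*(1/(2*S)) = 1)
b(Q) = 1 + Q**2 + 6*Q (b(Q) = (Q**2 + 6*Q) + 1 = 1 + Q**2 + 6*Q)
(-17)**2 + b(N(1)) = (-17)**2 + (1 + (-5*1**2)**2 + 6*(-5*1**2)) = 289 + (1 + (-5*1)**2 + 6*(-5*1)) = 289 + (1 + (-5)**2 + 6*(-5)) = 289 + (1 + 25 - 30) = 289 - 4 = 285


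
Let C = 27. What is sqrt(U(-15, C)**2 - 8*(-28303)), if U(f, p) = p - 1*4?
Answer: 3*sqrt(25217) ≈ 476.40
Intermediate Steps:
U(f, p) = -4 + p (U(f, p) = p - 4 = -4 + p)
sqrt(U(-15, C)**2 - 8*(-28303)) = sqrt((-4 + 27)**2 - 8*(-28303)) = sqrt(23**2 + 226424) = sqrt(529 + 226424) = sqrt(226953) = 3*sqrt(25217)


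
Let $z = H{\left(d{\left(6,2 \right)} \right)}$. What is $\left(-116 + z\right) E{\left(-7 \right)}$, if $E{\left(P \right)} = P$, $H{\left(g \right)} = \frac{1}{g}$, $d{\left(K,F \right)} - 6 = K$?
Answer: $\frac{9737}{12} \approx 811.42$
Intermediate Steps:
$d{\left(K,F \right)} = 6 + K$
$z = \frac{1}{12}$ ($z = \frac{1}{6 + 6} = \frac{1}{12} \approx 0.083333$)
$\left(-116 + z\right) E{\left(-7 \right)} = \left(-116 + \frac{1}{12}\right) \left(-7\right) = \left(- \frac{1391}{12}\right) \left(-7\right) = \frac{9737}{12}$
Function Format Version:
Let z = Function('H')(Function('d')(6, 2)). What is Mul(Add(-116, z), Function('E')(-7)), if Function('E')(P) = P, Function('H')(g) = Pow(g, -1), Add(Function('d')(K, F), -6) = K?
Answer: Rational(9737, 12) ≈ 811.42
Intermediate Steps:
Function('d')(K, F) = Add(6, K)
z = Rational(1, 12) (z = Pow(Add(6, 6), -1) = Pow(12, -1) = Rational(1, 12) ≈ 0.083333)
Mul(Add(-116, z), Function('E')(-7)) = Mul(Add(-116, Rational(1, 12)), -7) = Mul(Rational(-1391, 12), -7) = Rational(9737, 12)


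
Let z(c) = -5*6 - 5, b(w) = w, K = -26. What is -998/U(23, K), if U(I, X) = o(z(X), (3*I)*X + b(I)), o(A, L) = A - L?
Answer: -499/868 ≈ -0.57488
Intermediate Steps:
z(c) = -35 (z(c) = -30 - 5 = -35)
U(I, X) = -35 - I - 3*I*X (U(I, X) = -35 - ((3*I)*X + I) = -35 - (3*I*X + I) = -35 - (I + 3*I*X) = -35 + (-I - 3*I*X) = -35 - I - 3*I*X)
-998/U(23, K) = -998/(-35 - 1*23 - 3*23*(-26)) = -998/(-35 - 23 + 1794) = -998/1736 = -998*1/1736 = -499/868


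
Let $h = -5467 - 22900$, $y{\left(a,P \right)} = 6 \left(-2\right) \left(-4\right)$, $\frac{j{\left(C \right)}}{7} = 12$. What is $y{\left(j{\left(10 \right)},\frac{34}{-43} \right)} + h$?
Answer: $-28319$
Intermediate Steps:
$j{\left(C \right)} = 84$ ($j{\left(C \right)} = 7 \cdot 12 = 84$)
$y{\left(a,P \right)} = 48$ ($y{\left(a,P \right)} = \left(-12\right) \left(-4\right) = 48$)
$h = -28367$ ($h = -5467 - 22900 = -28367$)
$y{\left(j{\left(10 \right)},\frac{34}{-43} \right)} + h = 48 - 28367 = -28319$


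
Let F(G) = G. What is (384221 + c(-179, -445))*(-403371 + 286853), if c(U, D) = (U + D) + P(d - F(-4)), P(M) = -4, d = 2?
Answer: -44695489174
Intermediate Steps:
c(U, D) = -4 + D + U (c(U, D) = (U + D) - 4 = (D + U) - 4 = -4 + D + U)
(384221 + c(-179, -445))*(-403371 + 286853) = (384221 + (-4 - 445 - 179))*(-403371 + 286853) = (384221 - 628)*(-116518) = 383593*(-116518) = -44695489174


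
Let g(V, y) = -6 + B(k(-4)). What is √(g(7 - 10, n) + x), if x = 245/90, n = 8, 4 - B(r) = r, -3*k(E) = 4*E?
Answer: I*√166/6 ≈ 2.1474*I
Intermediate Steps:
k(E) = -4*E/3
B(r) = 4 - r
g(V, y) = -22/3 (g(V, y) = -6 + (4 - (-4)*(-4)/3) = -6 + (4 - 1*16/3) = -6 + (4 - 16/3) = -6 - 4/3 = -22/3)
x = 49/18 (x = 245*(1/90) = 49/18 ≈ 2.7222)
√(g(7 - 10, n) + x) = √(-22/3 + 49/18) = √(-83/18) = I*√166/6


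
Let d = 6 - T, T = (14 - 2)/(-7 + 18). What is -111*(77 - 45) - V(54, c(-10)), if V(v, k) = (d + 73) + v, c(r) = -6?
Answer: -40523/11 ≈ -3683.9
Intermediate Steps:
T = 12/11 ≈ 1.0909
d = 54/11 (d = 6 - 1*12/11 = 6 - 12/11 = 54/11 ≈ 4.9091)
V(v, k) = 857/11 + v (V(v, k) = (54/11 + 73) + v = 857/11 + v)
-111*(77 - 45) - V(54, c(-10)) = -111*(77 - 45) - (857/11 + 54) = -111*32 - 1*1451/11 = -3552 - 1451/11 = -40523/11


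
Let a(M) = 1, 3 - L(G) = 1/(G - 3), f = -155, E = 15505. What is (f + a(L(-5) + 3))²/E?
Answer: 3388/2215 ≈ 1.5296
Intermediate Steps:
L(G) = 3 - 1/(-3 + G) (L(G) = 3 - 1/(G - 3) = 3 - 1/(-3 + G))
(f + a(L(-5) + 3))²/E = (-155 + 1)²/15505 = (-154)²*(1/15505) = 23716*(1/15505) = 3388/2215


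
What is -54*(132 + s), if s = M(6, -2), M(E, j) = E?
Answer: -7452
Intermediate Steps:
s = 6
-54*(132 + s) = -54*(132 + 6) = -54*138 = -7452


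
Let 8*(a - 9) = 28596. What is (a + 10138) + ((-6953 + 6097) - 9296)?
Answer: 7139/2 ≈ 3569.5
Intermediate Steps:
a = 7167/2 (a = 9 + (⅛)*28596 = 9 + 7149/2 = 7167/2 ≈ 3583.5)
(a + 10138) + ((-6953 + 6097) - 9296) = (7167/2 + 10138) + ((-6953 + 6097) - 9296) = 27443/2 + (-856 - 9296) = 27443/2 - 10152 = 7139/2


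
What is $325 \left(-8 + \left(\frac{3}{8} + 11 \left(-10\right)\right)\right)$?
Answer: $- \frac{305825}{8} \approx -38228.0$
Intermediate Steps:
$325 \left(-8 + \left(\frac{3}{8} + 11 \left(-10\right)\right)\right) = 325 \left(-8 + \left(3 \cdot \frac{1}{8} - 110\right)\right) = 325 \left(-8 + \left(\frac{3}{8} - 110\right)\right) = 325 \left(-8 - \frac{877}{8}\right) = 325 \left(- \frac{941}{8}\right) = - \frac{305825}{8}$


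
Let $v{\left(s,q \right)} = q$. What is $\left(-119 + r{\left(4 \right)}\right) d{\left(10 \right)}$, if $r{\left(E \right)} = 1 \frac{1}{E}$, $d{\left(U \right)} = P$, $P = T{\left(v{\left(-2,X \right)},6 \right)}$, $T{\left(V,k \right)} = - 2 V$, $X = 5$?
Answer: $\frac{2375}{2} \approx 1187.5$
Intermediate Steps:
$P = -10$ ($P = \left(-2\right) 5 = -10$)
$d{\left(U \right)} = -10$
$r{\left(E \right)} = \frac{1}{E}$
$\left(-119 + r{\left(4 \right)}\right) d{\left(10 \right)} = \left(-119 + \frac{1}{4}\right) \left(-10\right) = \left(- \frac{475}{4}\right) \left(-10\right) = \frac{2375}{2}$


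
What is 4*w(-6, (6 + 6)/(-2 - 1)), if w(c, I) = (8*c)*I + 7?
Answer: 796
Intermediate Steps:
w(c, I) = 7 + 8*I*c (w(c, I) = 8*I*c + 7 = 7 + 8*I*c)
4*w(-6, (6 + 6)/(-2 - 1)) = 4*(7 + 8*((6 + 6)/(-2 - 1))*(-6)) = 4*(7 + 8*(12/(-3))*(-6)) = 4*(7 + 8*(12*(-⅓))*(-6)) = 4*(7 + 8*(-4)*(-6)) = 4*(7 + 192) = 4*199 = 796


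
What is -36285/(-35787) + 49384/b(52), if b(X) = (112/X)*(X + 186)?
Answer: 967365456/9936857 ≈ 97.351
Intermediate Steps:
b(X) = 112*(186 + X)/X (b(X) = (112/X)*(186 + X) = 112*(186 + X)/X)
-36285/(-35787) + 49384/b(52) = -36285/(-35787) + 49384/(112 + 20832/52) = -36285*(-1/35787) + 49384/(112 + 20832*(1/52)) = 12095/11929 + 49384/(112 + 5208/13) = 12095/11929 + 49384/(6664/13) = 12095/11929 + 49384*(13/6664) = 12095/11929 + 80249/833 = 967365456/9936857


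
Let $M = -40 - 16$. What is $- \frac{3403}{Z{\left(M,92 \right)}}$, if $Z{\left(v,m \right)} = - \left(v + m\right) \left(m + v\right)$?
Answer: $\frac{3403}{1296} \approx 2.6258$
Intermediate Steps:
$M = -56$ ($M = -40 - 16 = -56$)
$Z{\left(v,m \right)} = - \left(m + v\right)^{2}$ ($Z{\left(v,m \right)} = - \left(m + v\right) \left(m + v\right) = - \left(m + v\right)^{2}$)
$- \frac{3403}{Z{\left(M,92 \right)}} = - \frac{3403}{\left(-1\right) \left(92 - 56\right)^{2}} = - \frac{3403}{\left(-1\right) 36^{2}} = - \frac{3403}{\left(-1\right) 1296} = - \frac{3403}{-1296} = \left(-3403\right) \left(- \frac{1}{1296}\right) = \frac{3403}{1296}$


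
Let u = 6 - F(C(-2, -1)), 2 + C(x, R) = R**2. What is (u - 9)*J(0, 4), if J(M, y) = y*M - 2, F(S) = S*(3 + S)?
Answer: 2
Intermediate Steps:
C(x, R) = -2 + R**2
u = 8 (u = 6 - (-2 + (-1)**2)*(3 + (-2 + (-1)**2)) = 6 - (-2 + 1)*(3 + (-2 + 1)) = 6 - (-1)*(3 - 1) = 6 - (-1)*2 = 6 - 1*(-2) = 6 + 2 = 8)
J(M, y) = -2 + M*y (J(M, y) = M*y - 2 = -2 + M*y)
(u - 9)*J(0, 4) = (8 - 9)*(-2 + 0*4) = -(-2 + 0) = -1*(-2) = 2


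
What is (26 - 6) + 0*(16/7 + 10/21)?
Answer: 20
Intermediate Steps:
(26 - 6) + 0*(16/7 + 10/21) = 20 + 0*(16*(1/7) + 10*(1/21)) = 20 + 0*(16/7 + 10/21) = 20 + 0*(58/21) = 20 + 0 = 20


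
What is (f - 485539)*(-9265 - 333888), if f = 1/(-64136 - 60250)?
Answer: 20724469461735415/124386 ≈ 1.6661e+11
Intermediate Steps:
f = -1/124386 (f = 1/(-124386) = -1/124386 ≈ -8.0395e-6)
(f - 485539)*(-9265 - 333888) = (-1/124386 - 485539)*(-9265 - 333888) = -60394254055/124386*(-343153) = 20724469461735415/124386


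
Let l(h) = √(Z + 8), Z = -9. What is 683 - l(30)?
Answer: 683 - I ≈ 683.0 - 1.0*I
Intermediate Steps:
l(h) = I (l(h) = √(-9 + 8) = √(-1) = I)
683 - l(30) = 683 - I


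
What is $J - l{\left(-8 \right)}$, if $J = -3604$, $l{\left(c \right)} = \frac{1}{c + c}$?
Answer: $- \frac{57663}{16} \approx -3603.9$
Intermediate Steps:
$l{\left(c \right)} = \frac{1}{2 c}$
$J - l{\left(-8 \right)} = -3604 - \frac{1}{2 \left(-8\right)} = -3604 - \frac{1}{2} \left(- \frac{1}{8}\right) = -3604 - - \frac{1}{16} = -3604 + \frac{1}{16} = - \frac{57663}{16}$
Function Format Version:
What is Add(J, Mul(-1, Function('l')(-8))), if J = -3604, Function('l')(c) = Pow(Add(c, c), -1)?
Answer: Rational(-57663, 16) ≈ -3603.9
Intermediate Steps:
Function('l')(c) = Mul(Rational(1, 2), Pow(c, -1)) (Function('l')(c) = Pow(Mul(2, c), -1) = Mul(Rational(1, 2), Pow(c, -1)))
Add(J, Mul(-1, Function('l')(-8))) = Add(-3604, Mul(-1, Mul(Rational(1, 2), Pow(-8, -1)))) = Add(-3604, Mul(-1, Mul(Rational(1, 2), Rational(-1, 8)))) = Add(-3604, Mul(-1, Rational(-1, 16))) = Add(-3604, Rational(1, 16)) = Rational(-57663, 16)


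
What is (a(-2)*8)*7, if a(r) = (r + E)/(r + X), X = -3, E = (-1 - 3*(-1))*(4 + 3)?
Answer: -672/5 ≈ -134.40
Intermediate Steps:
E = 14 (E = (-1 + 3)*7 = 2*7 = 14)
a(r) = (14 + r)/(-3 + r) (a(r) = (r + 14)/(r - 3) = (14 + r)/(-3 + r))
(a(-2)*8)*7 = (((14 - 2)/(-3 - 2))*8)*7 = ((12/(-5))*8)*7 = (-⅕*12*8)*7 = -12/5*8*7 = -96/5*7 = -672/5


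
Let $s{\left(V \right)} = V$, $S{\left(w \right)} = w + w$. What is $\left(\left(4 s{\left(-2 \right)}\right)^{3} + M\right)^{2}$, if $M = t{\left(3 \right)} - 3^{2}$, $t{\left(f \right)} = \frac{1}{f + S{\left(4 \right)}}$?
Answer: $\frac{32832900}{121} \approx 2.7135 \cdot 10^{5}$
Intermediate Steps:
$S{\left(w \right)} = 2 w$
$t{\left(f \right)} = \frac{1}{8 + f}$ ($t{\left(f \right)} = \frac{1}{f + 2 \cdot 4} = \frac{1}{f + 8} = \frac{1}{8 + f}$)
$M = - \frac{98}{11}$ ($M = \frac{1}{8 + 3} - 3^{2} = \frac{1}{11} - 9 = - \frac{98}{11} \approx -8.9091$)
$\left(\left(4 s{\left(-2 \right)}\right)^{3} + M\right)^{2} = \left(\left(4 \left(-2\right)\right)^{3} - \frac{98}{11}\right)^{2} = \left(\left(-8\right)^{3} - \frac{98}{11}\right)^{2} = \left(-512 - \frac{98}{11}\right)^{2} = \left(- \frac{5730}{11}\right)^{2} = \frac{32832900}{121}$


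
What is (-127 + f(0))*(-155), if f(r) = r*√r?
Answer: 19685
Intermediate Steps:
f(r) = r^(3/2)
(-127 + f(0))*(-155) = (-127 + 0^(3/2))*(-155) = (-127 + 0)*(-155) = -127*(-155) = 19685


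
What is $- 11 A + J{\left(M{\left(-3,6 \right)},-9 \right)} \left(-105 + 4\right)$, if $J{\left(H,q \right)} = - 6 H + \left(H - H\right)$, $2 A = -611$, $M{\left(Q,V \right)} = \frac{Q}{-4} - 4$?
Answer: $1391$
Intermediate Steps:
$M{\left(Q,V \right)} = -4 - \frac{Q}{4}$ ($M{\left(Q,V \right)} = Q \left(- \frac{1}{4}\right) - 4 = - \frac{Q}{4} - 4 = -4 - \frac{Q}{4}$)
$A = - \frac{611}{2}$ ($A = \frac{1}{2} \left(-611\right) = - \frac{611}{2} \approx -305.5$)
$J{\left(H,q \right)} = - 6 H$ ($J{\left(H,q \right)} = - 6 H + 0 = - 6 H$)
$- 11 A + J{\left(M{\left(-3,6 \right)},-9 \right)} \left(-105 + 4\right) = \left(-11\right) \left(- \frac{611}{2}\right) + - 6 \left(-4 - - \frac{3}{4}\right) \left(-105 + 4\right) = \frac{6721}{2} + - 6 \left(-4 + \frac{3}{4}\right) \left(-101\right) = \frac{6721}{2} + \left(-6\right) \left(- \frac{13}{4}\right) \left(-101\right) = \frac{6721}{2} + \frac{39}{2} \left(-101\right) = \frac{6721}{2} - \frac{3939}{2} = 1391$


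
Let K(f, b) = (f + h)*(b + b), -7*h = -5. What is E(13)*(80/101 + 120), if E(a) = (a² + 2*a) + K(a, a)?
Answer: 47104200/707 ≈ 66626.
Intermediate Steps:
h = 5/7 (h = -⅐*(-5) = 5/7 ≈ 0.71429)
K(f, b) = 2*b*(5/7 + f) (K(f, b) = (f + 5/7)*(b + b) = (5/7 + f)*(2*b) = 2*b*(5/7 + f))
E(a) = a² + 2*a + 2*a*(5 + 7*a)/7 (E(a) = (a² + 2*a) + 2*a*(5 + 7*a)/7 = a² + 2*a + 2*a*(5 + 7*a)/7)
E(13)*(80/101 + 120) = ((3/7)*13*(8 + 7*13))*(80/101 + 120) = ((3/7)*13*(8 + 91))*(80*(1/101) + 120) = ((3/7)*13*99)*(80/101 + 120) = (3861/7)*(12200/101) = 47104200/707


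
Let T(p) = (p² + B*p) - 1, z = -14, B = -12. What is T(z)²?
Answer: 131769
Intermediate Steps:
T(p) = -1 + p² - 12*p (T(p) = (p² - 12*p) - 1 = -1 + p² - 12*p)
T(z)² = (-1 + (-14)² - 12*(-14))² = (-1 + 196 + 168)² = 363² = 131769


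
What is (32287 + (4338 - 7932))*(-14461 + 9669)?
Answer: -137496856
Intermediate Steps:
(32287 + (4338 - 7932))*(-14461 + 9669) = (32287 - 3594)*(-4792) = 28693*(-4792) = -137496856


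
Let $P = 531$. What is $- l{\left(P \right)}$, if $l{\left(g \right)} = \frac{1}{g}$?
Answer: $- \frac{1}{531} \approx -0.0018832$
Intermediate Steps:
$- l{\left(P \right)} = - \frac{1}{531}$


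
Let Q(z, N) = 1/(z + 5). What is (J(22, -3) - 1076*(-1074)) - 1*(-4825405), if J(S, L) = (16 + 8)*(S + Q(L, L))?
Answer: 5981569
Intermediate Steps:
Q(z, N) = 1/(5 + z)
J(S, L) = 24*S + 24/(5 + L) (J(S, L) = (16 + 8)*(S + 1/(5 + L)) = 24*(S + 1/(5 + L)) = 24*S + 24/(5 + L))
(J(22, -3) - 1076*(-1074)) - 1*(-4825405) = (24*(1 + 22*(5 - 3))/(5 - 3) - 1076*(-1074)) - 1*(-4825405) = (24*(1 + 22*2)/2 + 1155624) + 4825405 = (24*(1/2)*(1 + 44) + 1155624) + 4825405 = (24*(1/2)*45 + 1155624) + 4825405 = (540 + 1155624) + 4825405 = 1156164 + 4825405 = 5981569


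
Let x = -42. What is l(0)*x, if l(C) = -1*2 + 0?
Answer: 84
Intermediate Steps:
l(C) = -2 (l(C) = -2 + 0 = -2)
l(0)*x = -2*(-42) = 84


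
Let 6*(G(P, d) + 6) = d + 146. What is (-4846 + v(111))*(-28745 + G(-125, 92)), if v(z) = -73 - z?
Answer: 433254020/3 ≈ 1.4442e+8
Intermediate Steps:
G(P, d) = 55/3 + d/6 (G(P, d) = -6 + (d + 146)/6 = -6 + (146 + d)/6 = -6 + (73/3 + d/6) = 55/3 + d/6)
(-4846 + v(111))*(-28745 + G(-125, 92)) = (-4846 + (-73 - 1*111))*(-28745 + (55/3 + (1/6)*92)) = (-4846 + (-73 - 111))*(-28745 + (55/3 + 46/3)) = (-4846 - 184)*(-28745 + 101/3) = -5030*(-86134/3) = 433254020/3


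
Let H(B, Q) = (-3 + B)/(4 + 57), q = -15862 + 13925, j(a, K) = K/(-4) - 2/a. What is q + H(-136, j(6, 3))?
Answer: -118296/61 ≈ -1939.3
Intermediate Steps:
j(a, K) = -2/a - K/4 (j(a, K) = K*(-¼) - 2/a = -K/4 - 2/a = -2/a - K/4)
q = -1937
H(B, Q) = -3/61 + B/61 (H(B, Q) = (-3 + B)/61 = (-3 + B)*(1/61) = -3/61 + B/61)
q + H(-136, j(6, 3)) = -1937 + (-3/61 + (1/61)*(-136)) = -1937 + (-3/61 - 136/61) = -1937 - 139/61 = -118296/61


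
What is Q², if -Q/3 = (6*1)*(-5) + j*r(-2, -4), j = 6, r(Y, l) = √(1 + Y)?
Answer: 7776 - 3240*I ≈ 7776.0 - 3240.0*I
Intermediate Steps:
Q = 90 - 18*I (Q = -3*((6*1)*(-5) + 6*√(1 - 2)) = -3*(6*(-5) + 6*√(-1)) = -3*(-30 + 6*I) = 90 - 18*I ≈ 90.0 - 18.0*I)
Q² = (90 - 18*I)²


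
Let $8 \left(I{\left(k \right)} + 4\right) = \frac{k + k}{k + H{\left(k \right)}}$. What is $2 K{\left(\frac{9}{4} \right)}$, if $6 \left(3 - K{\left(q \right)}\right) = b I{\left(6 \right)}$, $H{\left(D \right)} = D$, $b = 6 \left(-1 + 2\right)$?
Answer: $\frac{55}{4} \approx 13.75$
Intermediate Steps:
$b = 6$ ($b = 6 \cdot 1 = 6$)
$I{\left(k \right)} = - \frac{31}{8}$ ($I{\left(k \right)} = -4 + \frac{\left(k + k\right) \frac{1}{k + k}}{8} = -4 + \frac{2 k \frac{1}{2 k}}{8} = -4 + \frac{1}{8} \cdot 1 = -4 + \frac{1}{8} = - \frac{31}{8}$)
$K{\left(q \right)} = \frac{55}{8}$ ($K{\left(q \right)} = 3 - \frac{6 \left(- \frac{31}{8}\right)}{6} = 3 - - \frac{31}{8} = 3 + \frac{31}{8} = \frac{55}{8}$)
$2 K{\left(\frac{9}{4} \right)} = 2 \cdot \frac{55}{8} = \frac{55}{4}$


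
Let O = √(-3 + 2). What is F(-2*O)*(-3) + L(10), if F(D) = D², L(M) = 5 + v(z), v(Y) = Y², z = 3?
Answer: 26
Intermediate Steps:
O = I (O = √(-1) = I ≈ 1.0*I)
L(M) = 14 (L(M) = 5 + 3² = 5 + 9 = 14)
F(-2*O)*(-3) + L(10) = (-2*I)²*(-3) + 14 = -4*(-3) + 14 = 12 + 14 = 26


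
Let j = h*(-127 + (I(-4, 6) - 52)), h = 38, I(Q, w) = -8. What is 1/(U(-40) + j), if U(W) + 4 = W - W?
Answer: -1/7110 ≈ -0.00014065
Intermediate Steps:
U(W) = -4 (U(W) = -4 + (W - W) = -4 + 0 = -4)
j = -7106 (j = 38*(-127 + (-8 - 52)) = 38*(-127 - 60) = 38*(-187) = -7106)
1/(U(-40) + j) = 1/(-4 - 7106) = 1/(-7110) = -1/7110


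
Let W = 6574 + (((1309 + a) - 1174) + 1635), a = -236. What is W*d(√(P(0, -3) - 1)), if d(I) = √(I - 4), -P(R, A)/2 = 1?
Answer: 8108*√(-4 + I*√3) ≈ 3434.7 + 16576.0*I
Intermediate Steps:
P(R, A) = -2 (P(R, A) = -2*1 = -2)
d(I) = √(-4 + I)
W = 8108 (W = 6574 + (((1309 - 236) - 1174) + 1635) = 6574 + ((1073 - 1174) + 1635) = 6574 + (-101 + 1635) = 6574 + 1534 = 8108)
W*d(√(P(0, -3) - 1)) = 8108*√(-4 + √(-2 - 1)) = 8108*√(-4 + √(-3)) = 8108*√(-4 + I*√3)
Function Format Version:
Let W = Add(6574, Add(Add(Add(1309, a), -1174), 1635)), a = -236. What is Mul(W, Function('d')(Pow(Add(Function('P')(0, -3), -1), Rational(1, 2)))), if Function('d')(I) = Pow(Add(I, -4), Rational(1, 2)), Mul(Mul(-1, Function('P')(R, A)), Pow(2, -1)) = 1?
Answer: Mul(8108, Pow(Add(-4, Mul(I, Pow(3, Rational(1, 2)))), Rational(1, 2))) ≈ Add(3434.7, Mul(16576., I))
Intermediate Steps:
Function('P')(R, A) = -2 (Function('P')(R, A) = Mul(-2, 1) = -2)
Function('d')(I) = Pow(Add(-4, I), Rational(1, 2))
W = 8108 (W = Add(6574, Add(Add(Add(1309, -236), -1174), 1635)) = Add(6574, Add(Add(1073, -1174), 1635)) = Add(6574, Add(-101, 1635)) = Add(6574, 1534) = 8108)
Mul(W, Function('d')(Pow(Add(Function('P')(0, -3), -1), Rational(1, 2)))) = Mul(8108, Pow(Add(-4, Pow(Add(-2, -1), Rational(1, 2))), Rational(1, 2))) = Mul(8108, Pow(Add(-4, Pow(-3, Rational(1, 2))), Rational(1, 2))) = Mul(8108, Pow(Add(-4, Mul(I, Pow(3, Rational(1, 2)))), Rational(1, 2)))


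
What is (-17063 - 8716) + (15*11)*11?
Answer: -23964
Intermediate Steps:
(-17063 - 8716) + (15*11)*11 = -25779 + 165*11 = -25779 + 1815 = -23964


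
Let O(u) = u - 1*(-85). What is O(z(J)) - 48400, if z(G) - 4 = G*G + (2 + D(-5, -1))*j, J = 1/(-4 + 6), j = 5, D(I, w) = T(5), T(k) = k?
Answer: -193103/4 ≈ -48276.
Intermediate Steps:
D(I, w) = 5
J = 1/2 ≈ 0.50000
z(G) = 39 + G**2 (z(G) = 4 + (G*G + (2 + 5)*5) = 4 + (G**2 + 7*5) = 4 + (G**2 + 35) = 4 + (35 + G**2) = 39 + G**2)
O(u) = 85 + u (O(u) = u + 85 = 85 + u)
O(z(J)) - 48400 = (85 + (39 + (1/2)**2)) - 48400 = (85 + (39 + 1/4)) - 48400 = (85 + 157/4) - 48400 = 497/4 - 48400 = -193103/4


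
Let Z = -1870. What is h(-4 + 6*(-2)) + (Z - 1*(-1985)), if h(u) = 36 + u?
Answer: 135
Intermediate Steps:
h(-4 + 6*(-2)) + (Z - 1*(-1985)) = (36 + (-4 + 6*(-2))) + (-1870 - 1*(-1985)) = (36 + (-4 - 12)) + (-1870 + 1985) = (36 - 16) + 115 = 20 + 115 = 135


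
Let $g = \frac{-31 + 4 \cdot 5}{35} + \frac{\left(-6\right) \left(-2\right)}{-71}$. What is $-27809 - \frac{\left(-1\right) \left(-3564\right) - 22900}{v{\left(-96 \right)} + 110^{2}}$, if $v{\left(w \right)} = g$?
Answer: $- \frac{836093467931}{30067299} \approx -27807.0$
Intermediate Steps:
$g = - \frac{1201}{2485}$ ($g = \left(-31 + 20\right) \frac{1}{35} + 12 \left(- \frac{1}{71}\right) = \left(-11\right) \frac{1}{35} - \frac{12}{71} = - \frac{11}{35} - \frac{12}{71} = - \frac{1201}{2485} \approx -0.4833$)
$v{\left(w \right)} = - \frac{1201}{2485}$
$-27809 - \frac{\left(-1\right) \left(-3564\right) - 22900}{v{\left(-96 \right)} + 110^{2}} = -27809 - \frac{\left(-1\right) \left(-3564\right) - 22900}{- \frac{1201}{2485} + 110^{2}} = -27809 - \frac{3564 - 22900}{- \frac{1201}{2485} + 12100} = -27809 - - \frac{19336}{\frac{30067299}{2485}} = -27809 - \left(-19336\right) \frac{2485}{30067299} = -27809 - - \frac{48049960}{30067299} = -27809 + \frac{48049960}{30067299} = - \frac{836093467931}{30067299}$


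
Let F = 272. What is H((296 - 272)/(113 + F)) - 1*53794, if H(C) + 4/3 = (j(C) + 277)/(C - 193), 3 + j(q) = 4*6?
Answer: -11988257656/222843 ≈ -53797.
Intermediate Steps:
j(q) = 21 (j(q) = -3 + 4*6 = -3 + 24 = 21)
H(C) = -4/3 + 298/(-193 + C) (H(C) = -4/3 + (21 + 277)/(C - 193) = -4/3 + 298/(-193 + C))
H((296 - 272)/(113 + F)) - 1*53794 = 2*(833 - 2*(296 - 272)/(113 + 272))/(3*(-193 + (296 - 272)/(113 + 272))) - 1*53794 = 2*(833 - 48/385)/(3*(-193 + 24/385)) - 53794 = 2*(833 - 48/385)/(3*(-193 + 24*(1/385))) - 53794 = 2*(833 - 2*24/385)/(3*(-193 + 24/385)) - 53794 = 2*(833 - 48/385)/(3*(-74281/385)) - 53794 = (⅔)*(-385/74281)*(320657/385) - 53794 = -641314/222843 - 53794 = -11988257656/222843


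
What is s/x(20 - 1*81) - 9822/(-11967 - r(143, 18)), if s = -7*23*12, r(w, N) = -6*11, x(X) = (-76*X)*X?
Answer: 233384587/280462933 ≈ 0.83214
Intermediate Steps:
x(X) = -76*X²
r(w, N) = -66
s = -1932 (s = -161*12 = -1932)
s/x(20 - 1*81) - 9822/(-11967 - r(143, 18)) = -1932*(-1/(76*(20 - 1*81)²)) - 9822/(-11967 - 1*(-66)) = -1932*(-1/(76*(20 - 81)²)) - 9822/(-11967 + 66) = -1932/((-76*(-61)²)) - 9822/(-11901) = -1932/((-76*3721)) - 9822*(-1/11901) = -1932/(-282796) + 3274/3967 = -1932*(-1/282796) + 3274/3967 = 483/70699 + 3274/3967 = 233384587/280462933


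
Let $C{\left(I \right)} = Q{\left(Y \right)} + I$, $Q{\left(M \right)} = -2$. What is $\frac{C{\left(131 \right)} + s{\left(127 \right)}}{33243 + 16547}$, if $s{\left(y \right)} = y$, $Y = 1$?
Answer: $\frac{128}{24895} \approx 0.0051416$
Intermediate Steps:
$C{\left(I \right)} = -2 + I$
$\frac{C{\left(131 \right)} + s{\left(127 \right)}}{33243 + 16547} = \frac{\left(-2 + 131\right) + 127}{33243 + 16547} = \frac{129 + 127}{49790} = 256 \cdot \frac{1}{49790} = \frac{128}{24895}$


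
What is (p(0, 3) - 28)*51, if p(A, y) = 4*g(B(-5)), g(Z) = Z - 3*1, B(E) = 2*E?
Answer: -4080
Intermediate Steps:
g(Z) = -3 + Z (g(Z) = Z - 3 = -3 + Z)
p(A, y) = -52 (p(A, y) = 4*(-3 + 2*(-5)) = 4*(-3 - 10) = 4*(-13) = -52)
(p(0, 3) - 28)*51 = (-52 - 28)*51 = -80*51 = -4080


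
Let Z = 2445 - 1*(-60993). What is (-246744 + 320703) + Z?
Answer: 137397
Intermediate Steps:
Z = 63438 (Z = 2445 + 60993 = 63438)
(-246744 + 320703) + Z = (-246744 + 320703) + 63438 = 73959 + 63438 = 137397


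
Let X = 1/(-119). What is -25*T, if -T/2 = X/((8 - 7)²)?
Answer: -50/119 ≈ -0.42017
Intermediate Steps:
X = -1/119 ≈ -0.0084034
T = 2/119 (T = -(-2)/(119*((8 - 7)²)) = -(-2)/(119*(1²)) = -(-2)/(119*1) = -(-2)/119 = -2*(-1/119) = 2/119 ≈ 0.016807)
-25*T = -25*2/119 = -50/119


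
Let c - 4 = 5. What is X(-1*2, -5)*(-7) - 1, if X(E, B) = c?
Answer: -64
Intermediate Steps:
c = 9 (c = 4 + 5 = 9)
X(E, B) = 9
X(-1*2, -5)*(-7) - 1 = 9*(-7) - 1 = -63 - 1 = -64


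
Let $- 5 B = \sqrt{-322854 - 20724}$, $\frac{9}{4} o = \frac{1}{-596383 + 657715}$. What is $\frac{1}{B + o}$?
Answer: $\frac{3449925}{6542814952508227} + \frac{95215860045 i \sqrt{343578}}{6542814952508227} \approx 5.2728 \cdot 10^{-10} + 0.0085302 i$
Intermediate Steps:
$o = \frac{1}{137997}$ ($o = \frac{4}{9 \left(-596383 + 657715\right)} = \frac{4}{9 \cdot 61332} = \frac{4}{9} \cdot \frac{1}{61332} = \frac{1}{137997} \approx 7.2465 \cdot 10^{-6}$)
$B = - \frac{i \sqrt{343578}}{5}$ ($B = - \frac{\sqrt{-322854 - 20724}}{5} = - \frac{\sqrt{-343578}}{5} = - \frac{i \sqrt{343578}}{5} \approx - 117.23 i$)
$\frac{1}{B + o} = \frac{1}{- \frac{i \sqrt{343578}}{5} + \frac{1}{137997}} = \frac{1}{\frac{1}{137997} - \frac{i \sqrt{343578}}{5}}$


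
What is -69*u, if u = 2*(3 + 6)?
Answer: -1242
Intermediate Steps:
u = 18 (u = 2*9 = 18)
-69*u = -69*18 = -1242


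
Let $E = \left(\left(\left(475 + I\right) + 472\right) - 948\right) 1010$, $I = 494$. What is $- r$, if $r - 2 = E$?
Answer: $-497932$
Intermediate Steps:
$E = 497930$ ($E = \left(\left(\left(475 + 494\right) + 472\right) - 948\right) 1010 = \left(\left(969 + 472\right) - 948\right) 1010 = \left(1441 - 948\right) 1010 = 493 \cdot 1010 = 497930$)
$r = 497932$ ($r = 2 + 497930 = 497932$)
$- r = \left(-1\right) 497932 = -497932$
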